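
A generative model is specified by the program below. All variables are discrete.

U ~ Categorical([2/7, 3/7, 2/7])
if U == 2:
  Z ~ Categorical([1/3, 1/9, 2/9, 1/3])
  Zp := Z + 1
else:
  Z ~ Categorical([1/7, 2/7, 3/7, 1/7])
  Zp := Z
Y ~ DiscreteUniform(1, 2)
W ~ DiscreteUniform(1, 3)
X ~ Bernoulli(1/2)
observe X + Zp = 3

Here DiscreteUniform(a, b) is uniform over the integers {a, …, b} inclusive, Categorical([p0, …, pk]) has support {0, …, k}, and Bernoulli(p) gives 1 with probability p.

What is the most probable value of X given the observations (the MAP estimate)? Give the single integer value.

argmax_v P(X = v | obs) = 1

Enumerate traces; 36 have nonzero weight after conditioning:
  (U=0, Z=2, Y=1, W=1, X=1) weight 1/98
  (U=0, Z=2, Y=1, W=2, X=1) weight 1/98
  (U=0, Z=2, Y=1, W=3, X=1) weight 1/98
  (U=0, Z=2, Y=2, W=1, X=1) weight 1/98
  (U=0, Z=2, Y=2, W=2, X=1) weight 1/98
  (U=0, Z=2, Y=2, W=3, X=1) weight 1/98
  (U=0, Z=3, Y=1, W=1, X=0) weight 1/294
  (U=0, Z=3, Y=1, W=2, X=0) weight 1/294
  … 28 more
Group by X:
  weight(X=0) = 73/882
  weight(X=1) = 149/882
Total weight = 73/882 + 149/882 = 37/147
P(X=0 | obs) = 73/882 / 37/147 = 73/222
P(X=1 | obs) = 149/882 / 37/147 = 149/222
argmax = 1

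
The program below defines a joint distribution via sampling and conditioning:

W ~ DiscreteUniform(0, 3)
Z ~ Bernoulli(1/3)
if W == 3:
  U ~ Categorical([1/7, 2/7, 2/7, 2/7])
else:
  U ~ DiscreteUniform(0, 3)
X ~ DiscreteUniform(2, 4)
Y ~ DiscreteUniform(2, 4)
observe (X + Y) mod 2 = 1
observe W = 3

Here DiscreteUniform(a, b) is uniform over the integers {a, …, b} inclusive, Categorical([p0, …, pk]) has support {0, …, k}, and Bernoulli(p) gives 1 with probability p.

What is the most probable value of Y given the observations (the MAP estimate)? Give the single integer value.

argmax_v P(Y = v | obs) = 3

Enumerate traces; 32 have nonzero weight after conditioning:
  (W=3, Z=0, U=0, X=2, Y=3) weight 1/378
  (W=3, Z=0, U=0, X=3, Y=2) weight 1/378
  (W=3, Z=0, U=0, X=3, Y=4) weight 1/378
  (W=3, Z=0, U=0, X=4, Y=3) weight 1/378
  (W=3, Z=0, U=1, X=2, Y=3) weight 1/189
  (W=3, Z=0, U=1, X=3, Y=2) weight 1/189
  (W=3, Z=0, U=1, X=3, Y=4) weight 1/189
  (W=3, Z=0, U=1, X=4, Y=3) weight 1/189
  … 24 more
Group by Y:
  weight(Y=2) = 1/36
  weight(Y=3) = 1/18
  weight(Y=4) = 1/36
Total weight = 1/36 + 1/18 + 1/36 = 1/9
P(Y=2 | obs) = 1/36 / 1/9 = 1/4
P(Y=3 | obs) = 1/18 / 1/9 = 1/2
P(Y=4 | obs) = 1/36 / 1/9 = 1/4
argmax = 3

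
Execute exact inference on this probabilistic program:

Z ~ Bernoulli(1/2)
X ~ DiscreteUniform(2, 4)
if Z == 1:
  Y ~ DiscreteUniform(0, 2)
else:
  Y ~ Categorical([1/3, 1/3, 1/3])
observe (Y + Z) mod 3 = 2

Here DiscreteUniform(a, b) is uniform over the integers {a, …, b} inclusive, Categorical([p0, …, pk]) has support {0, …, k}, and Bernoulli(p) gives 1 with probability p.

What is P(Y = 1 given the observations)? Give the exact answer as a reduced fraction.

P(Y = 1 | obs) = 1/2

Enumerate traces; 6 have nonzero weight after conditioning:
  (Z=0, X=2, Y=2) weight 1/18
  (Z=0, X=3, Y=2) weight 1/18
  (Z=0, X=4, Y=2) weight 1/18
  (Z=1, X=2, Y=1) weight 1/18
  (Z=1, X=3, Y=1) weight 1/18
  (Z=1, X=4, Y=1) weight 1/18
Group by Y:
  weight(Y=1) = 1/6
  weight(Y=2) = 1/6
Total weight = 1/6 + 1/6 = 1/3
P(Y=1 | obs) = 1/6 / 1/3 = 1/2
P(Y=2 | obs) = 1/6 / 1/3 = 1/2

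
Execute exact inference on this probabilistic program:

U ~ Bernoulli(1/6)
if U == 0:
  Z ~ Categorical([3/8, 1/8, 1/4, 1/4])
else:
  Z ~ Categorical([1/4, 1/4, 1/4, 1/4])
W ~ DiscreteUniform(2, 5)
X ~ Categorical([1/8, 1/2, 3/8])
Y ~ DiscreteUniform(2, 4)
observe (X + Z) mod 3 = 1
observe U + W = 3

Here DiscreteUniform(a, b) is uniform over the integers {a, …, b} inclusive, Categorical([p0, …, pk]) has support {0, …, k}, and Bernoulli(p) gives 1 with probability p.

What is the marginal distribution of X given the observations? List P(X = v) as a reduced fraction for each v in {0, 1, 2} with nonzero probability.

Enumerate traces; 24 have nonzero weight after conditioning:
  (U=0, Z=0, W=3, X=1, Y=2) weight 5/384
  (U=0, Z=0, W=3, X=1, Y=3) weight 5/384
  (U=0, Z=0, W=3, X=1, Y=4) weight 5/384
  (U=0, Z=1, W=3, X=0, Y=2) weight 5/4608
  (U=0, Z=1, W=3, X=0, Y=3) weight 5/4608
  (U=0, Z=1, W=3, X=0, Y=4) weight 5/4608
  (U=0, Z=2, W=3, X=2, Y=2) weight 5/768
  (U=0, Z=2, W=3, X=2, Y=3) weight 5/768
  … 16 more
Group by X:
  weight(X=0) = 7/1536
  weight(X=1) = 29/384
  weight(X=2) = 3/128
Total weight = 7/1536 + 29/384 + 3/128 = 53/512
P(X=0 | obs) = 7/1536 / 53/512 = 7/159
P(X=1 | obs) = 29/384 / 53/512 = 116/159
P(X=2 | obs) = 3/128 / 53/512 = 12/53

P(X=0) = 7/159, P(X=1) = 116/159, P(X=2) = 12/53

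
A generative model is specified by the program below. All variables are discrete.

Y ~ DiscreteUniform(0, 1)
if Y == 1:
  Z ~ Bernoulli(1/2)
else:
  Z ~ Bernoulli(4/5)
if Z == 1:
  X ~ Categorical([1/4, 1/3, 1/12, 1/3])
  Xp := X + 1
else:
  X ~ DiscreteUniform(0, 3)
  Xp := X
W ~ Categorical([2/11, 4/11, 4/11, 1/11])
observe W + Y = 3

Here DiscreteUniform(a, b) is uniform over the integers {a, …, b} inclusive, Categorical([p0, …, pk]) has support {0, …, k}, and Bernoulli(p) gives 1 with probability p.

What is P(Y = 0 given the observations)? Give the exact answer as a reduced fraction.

Enumerate traces; 16 have nonzero weight after conditioning:
  (Y=0, Z=0, X=0, W=3) weight 1/440
  (Y=0, Z=0, X=1, W=3) weight 1/440
  (Y=0, Z=0, X=2, W=3) weight 1/440
  (Y=0, Z=0, X=3, W=3) weight 1/440
  (Y=0, Z=1, X=0, W=3) weight 1/110
  (Y=0, Z=1, X=1, W=3) weight 2/165
  (Y=0, Z=1, X=2, W=3) weight 1/330
  (Y=0, Z=1, X=3, W=3) weight 2/165
  (Y=1, Z=0, X=0, W=2) weight 1/44
  … 7 more
Group by Y:
  weight(Y=0) = 1/22
  weight(Y=1) = 2/11
Total weight = 1/22 + 2/11 = 5/22
P(Y=0 | obs) = 1/22 / 5/22 = 1/5
P(Y=1 | obs) = 2/11 / 5/22 = 4/5

P(Y = 0 | obs) = 1/5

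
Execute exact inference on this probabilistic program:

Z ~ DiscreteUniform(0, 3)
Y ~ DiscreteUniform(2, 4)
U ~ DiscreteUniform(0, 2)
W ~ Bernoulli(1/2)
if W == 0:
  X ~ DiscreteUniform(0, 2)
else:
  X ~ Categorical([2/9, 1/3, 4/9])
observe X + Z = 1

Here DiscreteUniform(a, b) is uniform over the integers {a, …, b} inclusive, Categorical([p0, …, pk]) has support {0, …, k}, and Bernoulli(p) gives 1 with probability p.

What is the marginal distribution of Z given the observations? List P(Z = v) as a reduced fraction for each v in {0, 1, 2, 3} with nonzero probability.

Enumerate traces; 36 have nonzero weight after conditioning:
  (Z=0, Y=2, U=0, W=0, X=1) weight 1/216
  (Z=0, Y=2, U=0, W=1, X=1) weight 1/216
  (Z=0, Y=2, U=1, W=0, X=1) weight 1/216
  (Z=0, Y=2, U=1, W=1, X=1) weight 1/216
  (Z=0, Y=2, U=2, W=0, X=1) weight 1/216
  (Z=0, Y=2, U=2, W=1, X=1) weight 1/216
  (Z=0, Y=3, U=0, W=0, X=1) weight 1/216
  (Z=0, Y=3, U=0, W=1, X=1) weight 1/216
  (Z=1, Y=2, U=0, W=0, X=0) weight 1/216
  … 27 more
Group by Z:
  weight(Z=0) = 1/12
  weight(Z=1) = 5/72
Total weight = 1/12 + 5/72 = 11/72
P(Z=0 | obs) = 1/12 / 11/72 = 6/11
P(Z=1 | obs) = 5/72 / 11/72 = 5/11

P(Z=0) = 6/11, P(Z=1) = 5/11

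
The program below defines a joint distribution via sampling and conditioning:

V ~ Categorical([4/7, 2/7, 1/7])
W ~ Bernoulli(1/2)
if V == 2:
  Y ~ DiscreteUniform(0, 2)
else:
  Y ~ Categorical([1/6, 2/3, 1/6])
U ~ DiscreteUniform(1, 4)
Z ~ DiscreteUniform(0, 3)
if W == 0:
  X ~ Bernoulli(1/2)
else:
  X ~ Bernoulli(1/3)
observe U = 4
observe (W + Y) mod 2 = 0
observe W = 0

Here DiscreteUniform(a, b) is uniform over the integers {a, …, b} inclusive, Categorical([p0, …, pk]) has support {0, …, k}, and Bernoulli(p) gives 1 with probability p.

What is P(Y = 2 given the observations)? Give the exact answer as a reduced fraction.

Enumerate traces; 48 have nonzero weight after conditioning:
  (V=0, W=0, Y=0, U=4, Z=0, X=0) weight 1/672
  (V=0, W=0, Y=0, U=4, Z=0, X=1) weight 1/672
  (V=0, W=0, Y=0, U=4, Z=1, X=0) weight 1/672
  (V=0, W=0, Y=0, U=4, Z=1, X=1) weight 1/672
  (V=0, W=0, Y=0, U=4, Z=2, X=0) weight 1/672
  (V=0, W=0, Y=0, U=4, Z=2, X=1) weight 1/672
  (V=0, W=0, Y=0, U=4, Z=3, X=0) weight 1/672
  (V=0, W=0, Y=0, U=4, Z=3, X=1) weight 1/672
  (V=0, W=0, Y=2, U=4, Z=0, X=0) weight 1/672
  … 39 more
Group by Y:
  weight(Y=0) = 1/42
  weight(Y=2) = 1/42
Total weight = 1/42 + 1/42 = 1/21
P(Y=0 | obs) = 1/42 / 1/21 = 1/2
P(Y=2 | obs) = 1/42 / 1/21 = 1/2

P(Y = 2 | obs) = 1/2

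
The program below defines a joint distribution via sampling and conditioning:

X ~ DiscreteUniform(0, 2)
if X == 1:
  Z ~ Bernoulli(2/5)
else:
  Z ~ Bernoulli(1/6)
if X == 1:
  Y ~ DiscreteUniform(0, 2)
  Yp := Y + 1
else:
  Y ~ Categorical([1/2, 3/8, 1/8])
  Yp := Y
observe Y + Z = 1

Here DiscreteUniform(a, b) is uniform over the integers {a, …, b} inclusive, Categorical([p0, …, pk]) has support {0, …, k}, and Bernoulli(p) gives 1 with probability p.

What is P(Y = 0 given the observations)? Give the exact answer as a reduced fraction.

Enumerate traces; 6 have nonzero weight after conditioning:
  (X=0, Z=0, Y=1) weight 5/48
  (X=0, Z=1, Y=0) weight 1/36
  (X=1, Z=0, Y=1) weight 1/15
  (X=1, Z=1, Y=0) weight 2/45
  (X=2, Z=0, Y=1) weight 5/48
  (X=2, Z=1, Y=0) weight 1/36
Group by Y:
  weight(Y=0) = 1/10
  weight(Y=1) = 11/40
Total weight = 1/10 + 11/40 = 3/8
P(Y=0 | obs) = 1/10 / 3/8 = 4/15
P(Y=1 | obs) = 11/40 / 3/8 = 11/15

P(Y = 0 | obs) = 4/15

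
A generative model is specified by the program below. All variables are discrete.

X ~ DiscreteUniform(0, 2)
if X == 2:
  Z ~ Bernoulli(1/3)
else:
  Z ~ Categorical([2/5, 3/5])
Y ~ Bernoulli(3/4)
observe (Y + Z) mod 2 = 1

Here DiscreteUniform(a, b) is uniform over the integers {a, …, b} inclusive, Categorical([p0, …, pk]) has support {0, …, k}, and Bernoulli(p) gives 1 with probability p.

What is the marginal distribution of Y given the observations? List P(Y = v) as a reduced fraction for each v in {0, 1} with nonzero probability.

P(Y=0) = 23/89, P(Y=1) = 66/89

Enumerate traces; 6 have nonzero weight after conditioning:
  (X=0, Z=0, Y=1) weight 1/10
  (X=0, Z=1, Y=0) weight 1/20
  (X=1, Z=0, Y=1) weight 1/10
  (X=1, Z=1, Y=0) weight 1/20
  (X=2, Z=0, Y=1) weight 1/6
  (X=2, Z=1, Y=0) weight 1/36
Group by Y:
  weight(Y=0) = 23/180
  weight(Y=1) = 11/30
Total weight = 23/180 + 11/30 = 89/180
P(Y=0 | obs) = 23/180 / 89/180 = 23/89
P(Y=1 | obs) = 11/30 / 89/180 = 66/89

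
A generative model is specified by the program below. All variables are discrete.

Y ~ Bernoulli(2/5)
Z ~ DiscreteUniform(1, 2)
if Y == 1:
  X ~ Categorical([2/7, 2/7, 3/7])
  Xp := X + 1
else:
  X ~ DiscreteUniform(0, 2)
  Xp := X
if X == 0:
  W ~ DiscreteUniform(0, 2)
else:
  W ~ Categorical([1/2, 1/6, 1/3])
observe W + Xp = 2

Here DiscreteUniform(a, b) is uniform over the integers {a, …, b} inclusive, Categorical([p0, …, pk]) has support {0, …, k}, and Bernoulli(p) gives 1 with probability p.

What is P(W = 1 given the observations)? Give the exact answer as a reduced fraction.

Enumerate traces; 10 have nonzero weight after conditioning:
  (Y=0, Z=1, X=0, W=2) weight 1/30
  (Y=0, Z=1, X=1, W=1) weight 1/60
  (Y=0, Z=1, X=2, W=0) weight 1/20
  (Y=0, Z=2, X=0, W=2) weight 1/30
  (Y=0, Z=2, X=1, W=1) weight 1/60
  (Y=0, Z=2, X=2, W=0) weight 1/20
  (Y=1, Z=1, X=0, W=1) weight 2/105
  (Y=1, Z=1, X=1, W=0) weight 1/35
  … 2 more
Group by W:
  weight(W=0) = 11/70
  weight(W=1) = 1/14
  weight(W=2) = 1/15
Total weight = 11/70 + 1/14 + 1/15 = 31/105
P(W=0 | obs) = 11/70 / 31/105 = 33/62
P(W=1 | obs) = 1/14 / 31/105 = 15/62
P(W=2 | obs) = 1/15 / 31/105 = 7/31

P(W = 1 | obs) = 15/62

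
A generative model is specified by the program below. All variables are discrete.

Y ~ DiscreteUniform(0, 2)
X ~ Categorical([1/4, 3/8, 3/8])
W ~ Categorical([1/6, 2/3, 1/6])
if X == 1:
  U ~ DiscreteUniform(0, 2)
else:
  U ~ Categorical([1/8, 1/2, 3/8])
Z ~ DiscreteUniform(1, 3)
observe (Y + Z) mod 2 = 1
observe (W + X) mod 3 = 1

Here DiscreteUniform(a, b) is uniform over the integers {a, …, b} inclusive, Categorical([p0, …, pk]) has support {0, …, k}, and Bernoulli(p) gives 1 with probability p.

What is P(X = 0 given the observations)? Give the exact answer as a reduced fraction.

Enumerate traces; 45 have nonzero weight after conditioning:
  (Y=0, X=0, W=1, U=0, Z=1) weight 1/432
  (Y=0, X=0, W=1, U=0, Z=3) weight 1/432
  (Y=0, X=0, W=1, U=1, Z=1) weight 1/108
  (Y=0, X=0, W=1, U=1, Z=3) weight 1/108
  (Y=0, X=0, W=1, U=2, Z=1) weight 1/144
  (Y=0, X=0, W=1, U=2, Z=3) weight 1/144
  (Y=0, X=1, W=0, U=0, Z=1) weight 1/432
  (Y=0, X=1, W=0, U=0, Z=3) weight 1/432
  (Y=0, X=2, W=2, U=0, Z=1) weight 1/1152
  … 36 more
Group by X:
  weight(X=0) = 5/54
  weight(X=1) = 5/144
  weight(X=2) = 5/144
Total weight = 5/54 + 5/144 + 5/144 = 35/216
P(X=0 | obs) = 5/54 / 35/216 = 4/7
P(X=1 | obs) = 5/144 / 35/216 = 3/14
P(X=2 | obs) = 5/144 / 35/216 = 3/14

P(X = 0 | obs) = 4/7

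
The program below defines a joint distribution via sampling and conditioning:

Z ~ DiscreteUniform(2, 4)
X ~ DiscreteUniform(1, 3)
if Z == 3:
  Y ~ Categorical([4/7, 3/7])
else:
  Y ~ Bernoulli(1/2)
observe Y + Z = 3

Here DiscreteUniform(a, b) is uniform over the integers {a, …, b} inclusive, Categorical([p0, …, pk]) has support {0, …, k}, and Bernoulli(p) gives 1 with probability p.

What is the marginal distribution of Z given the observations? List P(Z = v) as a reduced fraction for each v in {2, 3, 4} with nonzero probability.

P(Z=2) = 7/15, P(Z=3) = 8/15

Enumerate traces; 6 have nonzero weight after conditioning:
  (Z=2, X=1, Y=1) weight 1/18
  (Z=2, X=2, Y=1) weight 1/18
  (Z=2, X=3, Y=1) weight 1/18
  (Z=3, X=1, Y=0) weight 4/63
  (Z=3, X=2, Y=0) weight 4/63
  (Z=3, X=3, Y=0) weight 4/63
Group by Z:
  weight(Z=2) = 1/6
  weight(Z=3) = 4/21
Total weight = 1/6 + 4/21 = 5/14
P(Z=2 | obs) = 1/6 / 5/14 = 7/15
P(Z=3 | obs) = 4/21 / 5/14 = 8/15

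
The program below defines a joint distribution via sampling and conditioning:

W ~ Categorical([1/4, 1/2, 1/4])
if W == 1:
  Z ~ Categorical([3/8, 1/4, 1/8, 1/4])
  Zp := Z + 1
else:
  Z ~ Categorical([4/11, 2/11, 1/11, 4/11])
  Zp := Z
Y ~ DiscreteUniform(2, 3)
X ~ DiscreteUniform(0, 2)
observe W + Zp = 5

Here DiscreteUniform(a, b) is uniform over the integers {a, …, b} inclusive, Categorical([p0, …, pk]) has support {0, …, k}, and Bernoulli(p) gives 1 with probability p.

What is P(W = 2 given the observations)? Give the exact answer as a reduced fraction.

P(W = 2 | obs) = 8/19

Enumerate traces; 12 have nonzero weight after conditioning:
  (W=1, Z=3, Y=2, X=0) weight 1/48
  (W=1, Z=3, Y=2, X=1) weight 1/48
  (W=1, Z=3, Y=2, X=2) weight 1/48
  (W=1, Z=3, Y=3, X=0) weight 1/48
  (W=1, Z=3, Y=3, X=1) weight 1/48
  (W=1, Z=3, Y=3, X=2) weight 1/48
  (W=2, Z=3, Y=2, X=0) weight 1/66
  (W=2, Z=3, Y=2, X=1) weight 1/66
  … 4 more
Group by W:
  weight(W=1) = 1/8
  weight(W=2) = 1/11
Total weight = 1/8 + 1/11 = 19/88
P(W=1 | obs) = 1/8 / 19/88 = 11/19
P(W=2 | obs) = 1/11 / 19/88 = 8/19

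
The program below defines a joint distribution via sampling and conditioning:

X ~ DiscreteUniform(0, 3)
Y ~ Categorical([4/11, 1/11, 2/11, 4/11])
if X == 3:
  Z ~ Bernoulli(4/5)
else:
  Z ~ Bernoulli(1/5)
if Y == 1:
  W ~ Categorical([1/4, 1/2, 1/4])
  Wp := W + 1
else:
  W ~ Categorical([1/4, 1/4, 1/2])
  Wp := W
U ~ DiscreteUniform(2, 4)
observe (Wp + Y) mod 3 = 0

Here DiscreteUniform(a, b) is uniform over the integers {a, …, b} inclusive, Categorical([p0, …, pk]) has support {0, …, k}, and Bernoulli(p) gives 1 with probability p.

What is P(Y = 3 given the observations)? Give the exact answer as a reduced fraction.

P(Y = 3 | obs) = 1/3

Enumerate traces; 96 have nonzero weight after conditioning:
  (X=0, Y=0, Z=0, W=0, U=2) weight 1/165
  (X=0, Y=0, Z=0, W=0, U=3) weight 1/165
  (X=0, Y=0, Z=0, W=0, U=4) weight 1/165
  (X=0, Y=0, Z=1, W=0, U=2) weight 1/660
  (X=0, Y=0, Z=1, W=0, U=3) weight 1/660
  (X=0, Y=0, Z=1, W=0, U=4) weight 1/660
  (X=0, Y=1, Z=0, W=1, U=2) weight 1/330
  (X=0, Y=1, Z=0, W=1, U=3) weight 1/330
  (X=0, Y=2, Z=0, W=1, U=2) weight 1/330
  (X=0, Y=3, Z=0, W=0, U=2) weight 1/165
  … 86 more
Group by Y:
  weight(Y=0) = 1/11
  weight(Y=1) = 1/22
  weight(Y=2) = 1/22
  weight(Y=3) = 1/11
Total weight = 1/11 + 1/22 + 1/22 + 1/11 = 3/11
P(Y=0 | obs) = 1/11 / 3/11 = 1/3
P(Y=1 | obs) = 1/22 / 3/11 = 1/6
P(Y=2 | obs) = 1/22 / 3/11 = 1/6
P(Y=3 | obs) = 1/11 / 3/11 = 1/3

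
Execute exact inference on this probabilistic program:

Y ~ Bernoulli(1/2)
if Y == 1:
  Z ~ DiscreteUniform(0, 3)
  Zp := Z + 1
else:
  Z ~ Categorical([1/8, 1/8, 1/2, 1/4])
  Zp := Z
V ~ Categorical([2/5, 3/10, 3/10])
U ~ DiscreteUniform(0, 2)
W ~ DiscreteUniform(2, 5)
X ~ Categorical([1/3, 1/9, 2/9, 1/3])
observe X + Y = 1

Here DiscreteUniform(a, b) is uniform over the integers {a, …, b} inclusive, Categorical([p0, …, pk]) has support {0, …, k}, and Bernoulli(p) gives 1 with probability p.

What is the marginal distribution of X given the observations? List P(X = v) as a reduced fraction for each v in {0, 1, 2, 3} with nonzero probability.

P(X=0) = 3/4, P(X=1) = 1/4

Enumerate traces; 288 have nonzero weight after conditioning:
  (Y=0, Z=0, V=0, U=0, W=2, X=1) weight 1/4320
  (Y=0, Z=0, V=0, U=0, W=3, X=1) weight 1/4320
  (Y=0, Z=0, V=0, U=0, W=4, X=1) weight 1/4320
  (Y=0, Z=0, V=0, U=0, W=5, X=1) weight 1/4320
  (Y=0, Z=0, V=0, U=1, W=2, X=1) weight 1/4320
  (Y=0, Z=0, V=0, U=1, W=3, X=1) weight 1/4320
  (Y=0, Z=0, V=0, U=1, W=4, X=1) weight 1/4320
  (Y=0, Z=0, V=0, U=1, W=5, X=1) weight 1/4320
  (Y=1, Z=0, V=0, U=0, W=2, X=0) weight 1/720
  … 279 more
Group by X:
  weight(X=0) = 1/6
  weight(X=1) = 1/18
Total weight = 1/6 + 1/18 = 2/9
P(X=0 | obs) = 1/6 / 2/9 = 3/4
P(X=1 | obs) = 1/18 / 2/9 = 1/4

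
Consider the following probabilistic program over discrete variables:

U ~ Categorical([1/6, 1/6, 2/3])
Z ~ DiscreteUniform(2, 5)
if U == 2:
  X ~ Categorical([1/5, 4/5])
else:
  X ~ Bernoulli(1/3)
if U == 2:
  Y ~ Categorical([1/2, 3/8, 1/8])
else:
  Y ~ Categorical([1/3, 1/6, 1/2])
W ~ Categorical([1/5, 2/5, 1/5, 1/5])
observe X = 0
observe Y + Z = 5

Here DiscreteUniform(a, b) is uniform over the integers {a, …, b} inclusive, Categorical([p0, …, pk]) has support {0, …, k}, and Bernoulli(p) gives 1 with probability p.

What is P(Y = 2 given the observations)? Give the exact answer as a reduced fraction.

Enumerate traces; 36 have nonzero weight after conditioning:
  (U=0, Z=3, X=0, Y=2, W=0) weight 1/360
  (U=0, Z=3, X=0, Y=2, W=1) weight 1/180
  (U=0, Z=3, X=0, Y=2, W=2) weight 1/360
  (U=0, Z=3, X=0, Y=2, W=3) weight 1/360
  (U=0, Z=4, X=0, Y=1, W=0) weight 1/1080
  (U=0, Z=4, X=0, Y=1, W=1) weight 1/540
  (U=0, Z=4, X=0, Y=1, W=2) weight 1/1080
  (U=0, Z=4, X=0, Y=1, W=3) weight 1/1080
  (U=0, Z=5, X=0, Y=0, W=0) weight 1/540
  … 27 more
Group by Y:
  weight(Y=0) = 19/540
  weight(Y=1) = 47/2160
  weight(Y=2) = 23/720
Total weight = 19/540 + 47/2160 + 23/720 = 4/45
P(Y=0 | obs) = 19/540 / 4/45 = 19/48
P(Y=1 | obs) = 47/2160 / 4/45 = 47/192
P(Y=2 | obs) = 23/720 / 4/45 = 23/64

P(Y = 2 | obs) = 23/64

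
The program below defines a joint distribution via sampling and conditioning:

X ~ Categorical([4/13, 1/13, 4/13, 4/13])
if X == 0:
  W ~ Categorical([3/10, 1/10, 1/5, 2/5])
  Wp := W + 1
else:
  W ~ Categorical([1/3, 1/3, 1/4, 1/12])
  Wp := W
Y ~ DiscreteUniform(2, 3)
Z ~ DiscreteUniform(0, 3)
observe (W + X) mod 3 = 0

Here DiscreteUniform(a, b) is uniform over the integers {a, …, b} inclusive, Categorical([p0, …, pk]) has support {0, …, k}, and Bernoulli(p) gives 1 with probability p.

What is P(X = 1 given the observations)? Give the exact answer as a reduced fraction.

P(X = 1 | obs) = 5/121

Enumerate traces; 48 have nonzero weight after conditioning:
  (X=0, W=0, Y=2, Z=0) weight 3/260
  (X=0, W=0, Y=2, Z=1) weight 3/260
  (X=0, W=0, Y=2, Z=2) weight 3/260
  (X=0, W=0, Y=2, Z=3) weight 3/260
  (X=0, W=0, Y=3, Z=0) weight 3/260
  (X=0, W=0, Y=3, Z=1) weight 3/260
  (X=0, W=0, Y=3, Z=2) weight 3/260
  (X=0, W=0, Y=3, Z=3) weight 3/260
  (X=1, W=2, Y=2, Z=0) weight 1/416
  (X=2, W=1, Y=2, Z=0) weight 1/78
  … 38 more
Group by X:
  weight(X=0) = 14/65
  weight(X=1) = 1/52
  weight(X=2) = 4/39
  weight(X=3) = 5/39
Total weight = 14/65 + 1/52 + 4/39 + 5/39 = 121/260
P(X=0 | obs) = 14/65 / 121/260 = 56/121
P(X=1 | obs) = 1/52 / 121/260 = 5/121
P(X=2 | obs) = 4/39 / 121/260 = 80/363
P(X=3 | obs) = 5/39 / 121/260 = 100/363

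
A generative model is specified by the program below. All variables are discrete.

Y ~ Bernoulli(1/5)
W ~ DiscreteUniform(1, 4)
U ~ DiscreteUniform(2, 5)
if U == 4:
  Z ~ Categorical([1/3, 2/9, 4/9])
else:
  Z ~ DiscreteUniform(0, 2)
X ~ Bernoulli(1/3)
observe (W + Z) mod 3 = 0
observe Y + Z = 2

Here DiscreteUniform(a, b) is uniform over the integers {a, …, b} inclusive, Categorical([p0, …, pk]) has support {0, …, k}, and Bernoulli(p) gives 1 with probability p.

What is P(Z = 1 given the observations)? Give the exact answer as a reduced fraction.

P(Z = 1 | obs) = 11/115

Enumerate traces; 24 have nonzero weight after conditioning:
  (Y=0, W=1, U=2, Z=2, X=0) weight 1/90
  (Y=0, W=1, U=2, Z=2, X=1) weight 1/180
  (Y=0, W=1, U=3, Z=2, X=0) weight 1/90
  (Y=0, W=1, U=3, Z=2, X=1) weight 1/180
  (Y=0, W=1, U=4, Z=2, X=0) weight 2/135
  (Y=0, W=1, U=4, Z=2, X=1) weight 1/135
  (Y=0, W=1, U=5, Z=2, X=0) weight 1/90
  (Y=0, W=1, U=5, Z=2, X=1) weight 1/180
  (Y=1, W=2, U=2, Z=1, X=0) weight 1/360
  … 15 more
Group by Z:
  weight(Z=1) = 11/720
  weight(Z=2) = 13/90
Total weight = 11/720 + 13/90 = 23/144
P(Z=1 | obs) = 11/720 / 23/144 = 11/115
P(Z=2 | obs) = 13/90 / 23/144 = 104/115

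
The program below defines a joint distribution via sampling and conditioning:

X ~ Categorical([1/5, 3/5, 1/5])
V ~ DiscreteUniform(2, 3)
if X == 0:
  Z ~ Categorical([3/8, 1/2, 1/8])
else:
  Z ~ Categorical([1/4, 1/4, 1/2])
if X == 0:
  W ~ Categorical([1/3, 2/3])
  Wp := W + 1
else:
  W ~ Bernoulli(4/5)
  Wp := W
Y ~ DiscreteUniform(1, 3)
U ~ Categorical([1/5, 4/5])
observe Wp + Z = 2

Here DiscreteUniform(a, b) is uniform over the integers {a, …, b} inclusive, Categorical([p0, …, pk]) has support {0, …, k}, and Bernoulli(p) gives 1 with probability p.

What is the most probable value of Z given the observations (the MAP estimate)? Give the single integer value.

argmax_v P(Z = v | obs) = 1

Enumerate traces; 72 have nonzero weight after conditioning:
  (X=0, V=2, Z=0, W=1, Y=1, U=0) weight 1/600
  (X=0, V=2, Z=0, W=1, Y=1, U=1) weight 1/150
  (X=0, V=2, Z=0, W=1, Y=2, U=0) weight 1/600
  (X=0, V=2, Z=0, W=1, Y=2, U=1) weight 1/150
  (X=0, V=2, Z=0, W=1, Y=3, U=0) weight 1/600
  (X=0, V=2, Z=0, W=1, Y=3, U=1) weight 1/150
  (X=0, V=2, Z=1, W=0, Y=1, U=0) weight 1/900
  (X=0, V=2, Z=1, W=0, Y=1, U=1) weight 1/225
  (X=1, V=2, Z=2, W=0, Y=1, U=0) weight 1/500
  … 63 more
Group by Z:
  weight(Z=0) = 1/20
  weight(Z=1) = 29/150
  weight(Z=2) = 2/25
Total weight = 1/20 + 29/150 + 2/25 = 97/300
P(Z=0 | obs) = 1/20 / 97/300 = 15/97
P(Z=1 | obs) = 29/150 / 97/300 = 58/97
P(Z=2 | obs) = 2/25 / 97/300 = 24/97
argmax = 1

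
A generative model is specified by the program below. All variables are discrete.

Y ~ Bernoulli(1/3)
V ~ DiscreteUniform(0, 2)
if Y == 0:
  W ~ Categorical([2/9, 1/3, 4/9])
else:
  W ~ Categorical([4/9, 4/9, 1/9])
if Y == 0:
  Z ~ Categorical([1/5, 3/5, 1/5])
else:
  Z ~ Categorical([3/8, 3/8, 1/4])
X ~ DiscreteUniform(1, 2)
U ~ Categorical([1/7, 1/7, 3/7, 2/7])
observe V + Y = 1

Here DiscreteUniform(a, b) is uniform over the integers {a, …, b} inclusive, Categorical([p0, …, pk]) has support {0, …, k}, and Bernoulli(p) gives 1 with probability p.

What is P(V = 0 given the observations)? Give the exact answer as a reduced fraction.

Enumerate traces; 144 have nonzero weight after conditioning:
  (Y=0, V=1, W=0, Z=0, X=1, U=0) weight 2/2835
  (Y=0, V=1, W=0, Z=0, X=1, U=1) weight 2/2835
  (Y=0, V=1, W=0, Z=0, X=1, U=2) weight 2/945
  (Y=0, V=1, W=0, Z=0, X=1, U=3) weight 4/2835
  (Y=0, V=1, W=0, Z=0, X=2, U=0) weight 2/2835
  (Y=0, V=1, W=0, Z=0, X=2, U=1) weight 2/2835
  (Y=0, V=1, W=0, Z=0, X=2, U=2) weight 2/945
  (Y=0, V=1, W=0, Z=0, X=2, U=3) weight 4/2835
  (Y=1, V=0, W=0, Z=0, X=1, U=0) weight 1/756
  … 135 more
Group by V:
  weight(V=0) = 1/9
  weight(V=1) = 2/9
Total weight = 1/9 + 2/9 = 1/3
P(V=0 | obs) = 1/9 / 1/3 = 1/3
P(V=1 | obs) = 2/9 / 1/3 = 2/3

P(V = 0 | obs) = 1/3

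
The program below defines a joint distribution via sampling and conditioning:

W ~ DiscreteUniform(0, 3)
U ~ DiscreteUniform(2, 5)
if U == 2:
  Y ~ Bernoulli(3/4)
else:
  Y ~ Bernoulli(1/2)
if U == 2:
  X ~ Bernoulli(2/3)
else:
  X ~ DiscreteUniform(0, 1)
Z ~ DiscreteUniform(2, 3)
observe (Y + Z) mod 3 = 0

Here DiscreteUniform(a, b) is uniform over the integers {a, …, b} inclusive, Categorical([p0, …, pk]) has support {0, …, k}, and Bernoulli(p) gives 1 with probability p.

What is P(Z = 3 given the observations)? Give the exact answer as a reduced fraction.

P(Z = 3 | obs) = 7/16

Enumerate traces; 64 have nonzero weight after conditioning:
  (W=0, U=2, Y=0, X=0, Z=3) weight 1/384
  (W=0, U=2, Y=0, X=1, Z=3) weight 1/192
  (W=0, U=2, Y=1, X=0, Z=2) weight 1/128
  (W=0, U=2, Y=1, X=1, Z=2) weight 1/64
  (W=0, U=3, Y=0, X=0, Z=3) weight 1/128
  (W=0, U=3, Y=0, X=1, Z=3) weight 1/128
  (W=0, U=3, Y=1, X=0, Z=2) weight 1/128
  (W=0, U=3, Y=1, X=1, Z=2) weight 1/128
  … 56 more
Group by Z:
  weight(Z=2) = 9/32
  weight(Z=3) = 7/32
Total weight = 9/32 + 7/32 = 1/2
P(Z=2 | obs) = 9/32 / 1/2 = 9/16
P(Z=3 | obs) = 7/32 / 1/2 = 7/16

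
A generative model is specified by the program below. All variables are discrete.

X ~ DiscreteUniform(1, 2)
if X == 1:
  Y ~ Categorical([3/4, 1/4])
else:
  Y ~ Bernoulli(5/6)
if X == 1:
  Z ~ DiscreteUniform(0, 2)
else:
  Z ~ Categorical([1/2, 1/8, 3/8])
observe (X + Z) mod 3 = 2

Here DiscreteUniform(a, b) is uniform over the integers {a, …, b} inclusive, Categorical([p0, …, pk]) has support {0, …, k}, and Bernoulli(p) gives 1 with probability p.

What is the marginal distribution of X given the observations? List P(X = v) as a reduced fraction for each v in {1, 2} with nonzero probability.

Enumerate traces; 4 have nonzero weight after conditioning:
  (X=1, Y=0, Z=1) weight 1/8
  (X=1, Y=1, Z=1) weight 1/24
  (X=2, Y=0, Z=0) weight 1/24
  (X=2, Y=1, Z=0) weight 5/24
Group by X:
  weight(X=1) = 1/6
  weight(X=2) = 1/4
Total weight = 1/6 + 1/4 = 5/12
P(X=1 | obs) = 1/6 / 5/12 = 2/5
P(X=2 | obs) = 1/4 / 5/12 = 3/5

P(X=1) = 2/5, P(X=2) = 3/5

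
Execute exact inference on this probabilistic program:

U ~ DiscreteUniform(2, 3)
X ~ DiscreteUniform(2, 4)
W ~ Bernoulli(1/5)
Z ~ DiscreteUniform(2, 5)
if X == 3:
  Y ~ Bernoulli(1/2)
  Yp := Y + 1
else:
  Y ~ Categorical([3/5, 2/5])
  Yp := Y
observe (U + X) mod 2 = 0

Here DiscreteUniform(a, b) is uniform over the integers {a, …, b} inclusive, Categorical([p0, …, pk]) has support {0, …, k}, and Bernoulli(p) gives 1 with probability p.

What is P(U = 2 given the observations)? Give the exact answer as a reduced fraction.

P(U = 2 | obs) = 2/3

Enumerate traces; 48 have nonzero weight after conditioning:
  (U=2, X=2, W=0, Z=2, Y=0) weight 1/50
  (U=2, X=2, W=0, Z=2, Y=1) weight 1/75
  (U=2, X=2, W=0, Z=3, Y=0) weight 1/50
  (U=2, X=2, W=0, Z=3, Y=1) weight 1/75
  (U=2, X=2, W=0, Z=4, Y=0) weight 1/50
  (U=2, X=2, W=0, Z=4, Y=1) weight 1/75
  (U=2, X=2, W=0, Z=5, Y=0) weight 1/50
  (U=2, X=2, W=0, Z=5, Y=1) weight 1/75
  (U=3, X=3, W=0, Z=2, Y=0) weight 1/60
  … 39 more
Group by U:
  weight(U=2) = 1/3
  weight(U=3) = 1/6
Total weight = 1/3 + 1/6 = 1/2
P(U=2 | obs) = 1/3 / 1/2 = 2/3
P(U=3 | obs) = 1/6 / 1/2 = 1/3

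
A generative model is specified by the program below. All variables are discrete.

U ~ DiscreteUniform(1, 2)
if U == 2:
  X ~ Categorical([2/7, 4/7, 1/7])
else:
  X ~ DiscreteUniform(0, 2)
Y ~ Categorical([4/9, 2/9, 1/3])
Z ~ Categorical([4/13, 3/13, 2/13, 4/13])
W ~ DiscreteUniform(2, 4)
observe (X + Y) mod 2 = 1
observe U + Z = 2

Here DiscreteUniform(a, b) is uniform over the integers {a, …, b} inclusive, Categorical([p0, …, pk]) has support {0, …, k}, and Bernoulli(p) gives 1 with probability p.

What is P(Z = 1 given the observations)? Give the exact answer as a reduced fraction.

P(Z = 1 | obs) = 77/213

Enumerate traces; 24 have nonzero weight after conditioning:
  (U=1, X=0, Y=1, Z=1, W=2) weight 1/351
  (U=1, X=0, Y=1, Z=1, W=3) weight 1/351
  (U=1, X=0, Y=1, Z=1, W=4) weight 1/351
  (U=1, X=1, Y=0, Z=1, W=2) weight 2/351
  (U=1, X=1, Y=0, Z=1, W=3) weight 2/351
  (U=1, X=1, Y=0, Z=1, W=4) weight 2/351
  (U=1, X=1, Y=2, Z=1, W=2) weight 1/234
  (U=1, X=1, Y=2, Z=1, W=3) weight 1/234
  (U=2, X=0, Y=1, Z=0, W=2) weight 8/2457
  … 15 more
Group by Z:
  weight(Z=0) = 68/819
  weight(Z=1) = 11/234
Total weight = 68/819 + 11/234 = 71/546
P(Z=0 | obs) = 68/819 / 71/546 = 136/213
P(Z=1 | obs) = 11/234 / 71/546 = 77/213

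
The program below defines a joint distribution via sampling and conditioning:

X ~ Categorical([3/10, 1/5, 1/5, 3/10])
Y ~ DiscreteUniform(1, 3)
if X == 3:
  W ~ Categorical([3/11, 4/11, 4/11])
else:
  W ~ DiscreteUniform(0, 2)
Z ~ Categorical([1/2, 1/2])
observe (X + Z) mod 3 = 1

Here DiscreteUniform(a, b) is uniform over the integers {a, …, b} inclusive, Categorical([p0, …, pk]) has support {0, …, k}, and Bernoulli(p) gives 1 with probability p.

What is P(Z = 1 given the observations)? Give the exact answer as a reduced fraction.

P(Z = 1 | obs) = 3/4

Enumerate traces; 27 have nonzero weight after conditioning:
  (X=0, Y=1, W=0, Z=1) weight 1/60
  (X=0, Y=1, W=1, Z=1) weight 1/60
  (X=0, Y=1, W=2, Z=1) weight 1/60
  (X=0, Y=2, W=0, Z=1) weight 1/60
  (X=0, Y=2, W=1, Z=1) weight 1/60
  (X=0, Y=2, W=2, Z=1) weight 1/60
  (X=0, Y=3, W=0, Z=1) weight 1/60
  (X=0, Y=3, W=1, Z=1) weight 1/60
  (X=1, Y=1, W=0, Z=0) weight 1/90
  … 18 more
Group by Z:
  weight(Z=0) = 1/10
  weight(Z=1) = 3/10
Total weight = 1/10 + 3/10 = 2/5
P(Z=0 | obs) = 1/10 / 2/5 = 1/4
P(Z=1 | obs) = 3/10 / 2/5 = 3/4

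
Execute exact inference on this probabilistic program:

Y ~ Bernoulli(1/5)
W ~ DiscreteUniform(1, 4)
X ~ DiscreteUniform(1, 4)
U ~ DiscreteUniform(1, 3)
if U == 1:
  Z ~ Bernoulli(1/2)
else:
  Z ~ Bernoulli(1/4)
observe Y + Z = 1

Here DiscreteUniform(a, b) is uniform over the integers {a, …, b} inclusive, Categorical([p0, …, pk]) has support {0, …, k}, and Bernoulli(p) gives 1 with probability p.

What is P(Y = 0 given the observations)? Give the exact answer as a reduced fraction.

P(Y = 0 | obs) = 2/3

Enumerate traces; 96 have nonzero weight after conditioning:
  (Y=0, W=1, X=1, U=1, Z=1) weight 1/120
  (Y=0, W=1, X=1, U=2, Z=1) weight 1/240
  (Y=0, W=1, X=1, U=3, Z=1) weight 1/240
  (Y=0, W=1, X=2, U=1, Z=1) weight 1/120
  (Y=0, W=1, X=2, U=2, Z=1) weight 1/240
  (Y=0, W=1, X=2, U=3, Z=1) weight 1/240
  (Y=0, W=1, X=3, U=1, Z=1) weight 1/120
  (Y=0, W=1, X=3, U=2, Z=1) weight 1/240
  (Y=1, W=1, X=1, U=1, Z=0) weight 1/480
  … 87 more
Group by Y:
  weight(Y=0) = 4/15
  weight(Y=1) = 2/15
Total weight = 4/15 + 2/15 = 2/5
P(Y=0 | obs) = 4/15 / 2/5 = 2/3
P(Y=1 | obs) = 2/15 / 2/5 = 1/3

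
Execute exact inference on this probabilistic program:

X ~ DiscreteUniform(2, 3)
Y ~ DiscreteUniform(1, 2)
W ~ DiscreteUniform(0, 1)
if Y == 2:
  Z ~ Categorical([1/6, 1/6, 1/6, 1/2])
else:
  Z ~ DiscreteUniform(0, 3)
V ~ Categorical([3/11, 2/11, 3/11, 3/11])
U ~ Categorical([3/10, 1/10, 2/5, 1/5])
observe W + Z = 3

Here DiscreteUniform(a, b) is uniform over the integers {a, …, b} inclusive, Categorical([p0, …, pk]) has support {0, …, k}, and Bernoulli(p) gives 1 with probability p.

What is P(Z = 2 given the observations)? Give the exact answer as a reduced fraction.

Enumerate traces; 128 have nonzero weight after conditioning:
  (X=2, Y=1, W=0, Z=3, V=0, U=0) weight 9/3520
  (X=2, Y=1, W=0, Z=3, V=0, U=1) weight 3/3520
  (X=2, Y=1, W=0, Z=3, V=0, U=2) weight 3/880
  (X=2, Y=1, W=0, Z=3, V=0, U=3) weight 3/1760
  (X=2, Y=1, W=0, Z=3, V=1, U=0) weight 3/1760
  (X=2, Y=1, W=0, Z=3, V=1, U=1) weight 1/1760
  (X=2, Y=1, W=0, Z=3, V=1, U=2) weight 1/440
  (X=2, Y=1, W=0, Z=3, V=1, U=3) weight 1/880
  (X=2, Y=1, W=1, Z=2, V=0, U=0) weight 9/3520
  … 119 more
Group by Z:
  weight(Z=2) = 5/48
  weight(Z=3) = 3/16
Total weight = 5/48 + 3/16 = 7/24
P(Z=2 | obs) = 5/48 / 7/24 = 5/14
P(Z=3 | obs) = 3/16 / 7/24 = 9/14

P(Z = 2 | obs) = 5/14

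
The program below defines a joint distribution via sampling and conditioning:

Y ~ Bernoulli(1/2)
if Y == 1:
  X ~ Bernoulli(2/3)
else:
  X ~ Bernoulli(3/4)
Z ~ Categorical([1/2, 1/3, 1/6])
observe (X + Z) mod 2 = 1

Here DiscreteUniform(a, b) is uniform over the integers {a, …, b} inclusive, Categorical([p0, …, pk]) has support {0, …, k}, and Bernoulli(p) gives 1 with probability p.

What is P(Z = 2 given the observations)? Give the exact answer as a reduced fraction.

P(Z = 2 | obs) = 17/82

Enumerate traces; 6 have nonzero weight after conditioning:
  (Y=0, X=0, Z=1) weight 1/24
  (Y=0, X=1, Z=0) weight 3/16
  (Y=0, X=1, Z=2) weight 1/16
  (Y=1, X=0, Z=1) weight 1/18
  (Y=1, X=1, Z=0) weight 1/6
  (Y=1, X=1, Z=2) weight 1/18
Group by Z:
  weight(Z=0) = 17/48
  weight(Z=1) = 7/72
  weight(Z=2) = 17/144
Total weight = 17/48 + 7/72 + 17/144 = 41/72
P(Z=0 | obs) = 17/48 / 41/72 = 51/82
P(Z=1 | obs) = 7/72 / 41/72 = 7/41
P(Z=2 | obs) = 17/144 / 41/72 = 17/82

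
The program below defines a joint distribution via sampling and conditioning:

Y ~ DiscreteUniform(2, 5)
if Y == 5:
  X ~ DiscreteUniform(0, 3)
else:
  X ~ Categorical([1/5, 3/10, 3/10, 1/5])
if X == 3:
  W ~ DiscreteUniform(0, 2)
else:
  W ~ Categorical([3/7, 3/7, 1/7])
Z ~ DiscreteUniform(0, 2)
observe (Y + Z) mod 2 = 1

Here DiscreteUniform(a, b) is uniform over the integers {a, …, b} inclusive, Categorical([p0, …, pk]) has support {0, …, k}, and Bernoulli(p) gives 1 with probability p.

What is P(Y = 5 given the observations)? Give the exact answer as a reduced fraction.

Enumerate traces; 72 have nonzero weight after conditioning:
  (Y=2, X=0, W=0, Z=1) weight 1/140
  (Y=2, X=0, W=1, Z=1) weight 1/140
  (Y=2, X=0, W=2, Z=1) weight 1/420
  (Y=2, X=1, W=0, Z=1) weight 3/280
  (Y=2, X=1, W=1, Z=1) weight 3/280
  (Y=2, X=1, W=2, Z=1) weight 1/280
  (Y=2, X=2, W=0, Z=1) weight 3/280
  (Y=2, X=2, W=1, Z=1) weight 3/280
  (Y=3, X=0, W=0, Z=0) weight 1/140
  (Y=4, X=0, W=0, Z=1) weight 1/140
  … 62 more
Group by Y:
  weight(Y=2) = 1/12
  weight(Y=3) = 1/6
  weight(Y=4) = 1/12
  weight(Y=5) = 1/6
Total weight = 1/12 + 1/6 + 1/12 + 1/6 = 1/2
P(Y=2 | obs) = 1/12 / 1/2 = 1/6
P(Y=3 | obs) = 1/6 / 1/2 = 1/3
P(Y=4 | obs) = 1/12 / 1/2 = 1/6
P(Y=5 | obs) = 1/6 / 1/2 = 1/3

P(Y = 5 | obs) = 1/3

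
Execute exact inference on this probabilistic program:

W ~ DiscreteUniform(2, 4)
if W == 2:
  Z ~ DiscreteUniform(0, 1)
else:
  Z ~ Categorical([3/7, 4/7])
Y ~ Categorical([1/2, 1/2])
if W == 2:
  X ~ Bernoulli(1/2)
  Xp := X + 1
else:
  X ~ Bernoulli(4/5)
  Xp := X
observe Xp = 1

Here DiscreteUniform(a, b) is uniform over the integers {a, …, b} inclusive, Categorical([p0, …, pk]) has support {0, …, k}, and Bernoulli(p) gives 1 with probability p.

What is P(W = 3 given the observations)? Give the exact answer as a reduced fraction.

Enumerate traces; 12 have nonzero weight after conditioning:
  (W=2, Z=0, Y=0, X=0) weight 1/24
  (W=2, Z=0, Y=1, X=0) weight 1/24
  (W=2, Z=1, Y=0, X=0) weight 1/24
  (W=2, Z=1, Y=1, X=0) weight 1/24
  (W=3, Z=0, Y=0, X=1) weight 2/35
  (W=3, Z=0, Y=1, X=1) weight 2/35
  (W=3, Z=1, Y=0, X=1) weight 8/105
  (W=3, Z=1, Y=1, X=1) weight 8/105
  (W=4, Z=0, Y=0, X=1) weight 2/35
  … 3 more
Group by W:
  weight(W=2) = 1/6
  weight(W=3) = 4/15
  weight(W=4) = 4/15
Total weight = 1/6 + 4/15 + 4/15 = 7/10
P(W=2 | obs) = 1/6 / 7/10 = 5/21
P(W=3 | obs) = 4/15 / 7/10 = 8/21
P(W=4 | obs) = 4/15 / 7/10 = 8/21

P(W = 3 | obs) = 8/21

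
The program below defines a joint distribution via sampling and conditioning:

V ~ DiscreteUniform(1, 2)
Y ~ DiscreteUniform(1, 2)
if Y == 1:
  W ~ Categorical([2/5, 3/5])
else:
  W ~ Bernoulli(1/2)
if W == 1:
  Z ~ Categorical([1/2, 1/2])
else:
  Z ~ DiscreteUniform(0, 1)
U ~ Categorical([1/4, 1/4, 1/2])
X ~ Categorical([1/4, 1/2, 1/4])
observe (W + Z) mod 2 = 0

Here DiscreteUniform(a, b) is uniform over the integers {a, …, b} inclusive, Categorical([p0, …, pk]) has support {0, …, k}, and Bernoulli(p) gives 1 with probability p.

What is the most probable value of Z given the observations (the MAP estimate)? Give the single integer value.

argmax_v P(Z = v | obs) = 1

Enumerate traces; 72 have nonzero weight after conditioning:
  (V=1, Y=1, W=0, Z=0, U=0, X=0) weight 1/320
  (V=1, Y=1, W=0, Z=0, U=0, X=1) weight 1/160
  (V=1, Y=1, W=0, Z=0, U=0, X=2) weight 1/320
  (V=1, Y=1, W=0, Z=0, U=1, X=0) weight 1/320
  (V=1, Y=1, W=0, Z=0, U=1, X=1) weight 1/160
  (V=1, Y=1, W=0, Z=0, U=1, X=2) weight 1/320
  (V=1, Y=1, W=0, Z=0, U=2, X=0) weight 1/160
  (V=1, Y=1, W=0, Z=0, U=2, X=1) weight 1/80
  (V=1, Y=1, W=1, Z=1, U=0, X=0) weight 3/640
  … 63 more
Group by Z:
  weight(Z=0) = 9/40
  weight(Z=1) = 11/40
Total weight = 9/40 + 11/40 = 1/2
P(Z=0 | obs) = 9/40 / 1/2 = 9/20
P(Z=1 | obs) = 11/40 / 1/2 = 11/20
argmax = 1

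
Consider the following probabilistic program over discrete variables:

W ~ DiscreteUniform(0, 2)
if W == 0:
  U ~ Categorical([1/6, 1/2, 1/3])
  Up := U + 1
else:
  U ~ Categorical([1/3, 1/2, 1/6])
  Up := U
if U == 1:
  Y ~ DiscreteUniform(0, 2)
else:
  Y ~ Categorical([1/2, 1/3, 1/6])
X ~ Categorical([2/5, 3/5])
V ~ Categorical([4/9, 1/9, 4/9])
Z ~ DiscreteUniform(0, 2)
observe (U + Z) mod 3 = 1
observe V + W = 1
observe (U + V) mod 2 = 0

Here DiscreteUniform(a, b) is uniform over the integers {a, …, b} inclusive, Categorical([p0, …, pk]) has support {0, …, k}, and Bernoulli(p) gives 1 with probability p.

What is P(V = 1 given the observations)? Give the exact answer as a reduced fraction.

Enumerate traces; 18 have nonzero weight after conditioning:
  (W=0, U=1, Y=0, X=0, V=1, Z=0) weight 1/1215
  (W=0, U=1, Y=0, X=1, V=1, Z=0) weight 1/810
  (W=0, U=1, Y=1, X=0, V=1, Z=0) weight 1/1215
  (W=0, U=1, Y=1, X=1, V=1, Z=0) weight 1/810
  (W=0, U=1, Y=2, X=0, V=1, Z=0) weight 1/1215
  (W=0, U=1, Y=2, X=1, V=1, Z=0) weight 1/810
  (W=1, U=0, Y=0, X=0, V=0, Z=1) weight 4/1215
  (W=1, U=0, Y=0, X=1, V=0, Z=1) weight 2/405
  … 10 more
Group by V:
  weight(V=0) = 2/81
  weight(V=1) = 1/162
Total weight = 2/81 + 1/162 = 5/162
P(V=0 | obs) = 2/81 / 5/162 = 4/5
P(V=1 | obs) = 1/162 / 5/162 = 1/5

P(V = 1 | obs) = 1/5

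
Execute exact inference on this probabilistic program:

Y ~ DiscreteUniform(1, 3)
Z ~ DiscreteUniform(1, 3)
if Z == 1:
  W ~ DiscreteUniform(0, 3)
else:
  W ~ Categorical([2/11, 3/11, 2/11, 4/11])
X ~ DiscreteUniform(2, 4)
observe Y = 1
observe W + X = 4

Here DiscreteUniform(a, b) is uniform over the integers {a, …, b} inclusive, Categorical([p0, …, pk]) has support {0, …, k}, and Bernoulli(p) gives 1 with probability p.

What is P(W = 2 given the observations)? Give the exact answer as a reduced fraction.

Enumerate traces; 9 have nonzero weight after conditioning:
  (Y=1, Z=1, W=0, X=4) weight 1/108
  (Y=1, Z=1, W=1, X=3) weight 1/108
  (Y=1, Z=1, W=2, X=2) weight 1/108
  (Y=1, Z=2, W=0, X=4) weight 2/297
  (Y=1, Z=2, W=1, X=3) weight 1/99
  (Y=1, Z=2, W=2, X=2) weight 2/297
  (Y=1, Z=3, W=0, X=4) weight 2/297
  (Y=1, Z=3, W=1, X=3) weight 1/99
  … 1 more
Group by W:
  weight(W=0) = 1/44
  weight(W=1) = 35/1188
  weight(W=2) = 1/44
Total weight = 1/44 + 35/1188 + 1/44 = 89/1188
P(W=0 | obs) = 1/44 / 89/1188 = 27/89
P(W=1 | obs) = 35/1188 / 89/1188 = 35/89
P(W=2 | obs) = 1/44 / 89/1188 = 27/89

P(W = 2 | obs) = 27/89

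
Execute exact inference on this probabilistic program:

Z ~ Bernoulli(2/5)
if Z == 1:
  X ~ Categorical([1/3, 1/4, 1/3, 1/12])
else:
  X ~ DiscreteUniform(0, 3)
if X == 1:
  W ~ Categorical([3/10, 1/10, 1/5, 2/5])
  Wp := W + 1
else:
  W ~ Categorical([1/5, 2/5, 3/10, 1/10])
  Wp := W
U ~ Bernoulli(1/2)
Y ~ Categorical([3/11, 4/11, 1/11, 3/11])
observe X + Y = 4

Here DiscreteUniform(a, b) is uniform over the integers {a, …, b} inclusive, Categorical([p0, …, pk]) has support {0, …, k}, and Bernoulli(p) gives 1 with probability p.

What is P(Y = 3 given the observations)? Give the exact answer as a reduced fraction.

Enumerate traces; 48 have nonzero weight after conditioning:
  (Z=0, X=1, W=0, U=0, Y=3) weight 27/4400
  (Z=0, X=1, W=0, U=1, Y=3) weight 27/4400
  (Z=0, X=1, W=1, U=0, Y=3) weight 9/4400
  (Z=0, X=1, W=1, U=1, Y=3) weight 9/4400
  (Z=0, X=1, W=2, U=0, Y=3) weight 9/2200
  (Z=0, X=1, W=2, U=1, Y=3) weight 9/2200
  (Z=0, X=1, W=3, U=0, Y=3) weight 9/1100
  (Z=0, X=1, W=3, U=1, Y=3) weight 9/1100
  (Z=0, X=2, W=0, U=0, Y=2) weight 3/2200
  (Z=0, X=3, W=0, U=0, Y=1) weight 3/550
  … 38 more
Group by Y:
  weight(Y=1) = 1/15
  weight(Y=2) = 17/660
  weight(Y=3) = 3/44
Total weight = 1/15 + 17/660 + 3/44 = 53/330
P(Y=1 | obs) = 1/15 / 53/330 = 22/53
P(Y=2 | obs) = 17/660 / 53/330 = 17/106
P(Y=3 | obs) = 3/44 / 53/330 = 45/106

P(Y = 3 | obs) = 45/106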